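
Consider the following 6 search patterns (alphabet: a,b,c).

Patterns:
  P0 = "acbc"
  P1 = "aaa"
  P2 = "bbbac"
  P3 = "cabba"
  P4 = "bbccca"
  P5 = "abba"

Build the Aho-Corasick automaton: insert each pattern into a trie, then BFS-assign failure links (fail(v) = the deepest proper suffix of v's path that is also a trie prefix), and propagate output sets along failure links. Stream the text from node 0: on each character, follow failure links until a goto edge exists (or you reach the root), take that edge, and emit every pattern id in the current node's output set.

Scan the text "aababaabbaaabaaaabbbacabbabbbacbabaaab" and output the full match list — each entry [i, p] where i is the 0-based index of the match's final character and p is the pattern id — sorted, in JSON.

Construct AC machine:
Trie nodes:
  0='ε' goto a→1 b→7 c→12
  1='a' goto a→5 b→21 c→2
  2='ac' goto b→3
  3='acb' goto c→4
  4='acbc' goto ·  [P0 ends]
  5='aa' goto a→6
  6='aaa' goto ·  [P1 ends]
  7='b' goto b→8
  8='bb' goto b→9 c→17
  9='bbb' goto a→10
  10='bbba' goto c→11
  11='bbbac' goto ·  [P2 ends]
  12='c' goto a→13
  13='ca' goto b→14
  14='cab' goto b→15
  15='cabb' goto a→16
  16='cabba' goto ·  [P3 ends]
  17='bbc' goto c→18
  18='bbcc' goto c→19
  19='bbccc' goto a→20
  20='bbccca' goto ·  [P4 ends]
  21='ab' goto b→22
  22='abb' goto a→23
  23='abba' goto ·  [P5 ends]

Failure links (BFS by depth):
  n1('a'): parent n0 fail=0; on 'a' 0 → fail=0;  out ∅∪∅=∅
  n7('b'): parent n0 fail=0; on 'b' 0 → fail=0;  out ∅∪∅=∅
  n12('c'): parent n0 fail=0; on 'c' 0 → fail=0;  out ∅∪∅=∅
  n2('ac'): parent n1 fail=0; on 'c' 0 → fail=12;  out ∅∪∅=∅
  n5('aa'): parent n1 fail=0; on 'a' 0 → fail=1;  out ∅∪∅=∅
  n8('bb'): parent n7 fail=0; on 'b' 0 → fail=7;  out ∅∪∅=∅
  n13('ca'): parent n12 fail=0; on 'a' 0 → fail=1;  out ∅∪∅=∅
  n21('ab'): parent n1 fail=0; on 'b' 0 → fail=7;  out ∅∪∅=∅
  n3('acb'): parent n2 fail=12; on 'b' 12→0 → fail=7;  out ∅∪∅=∅
  n6('aaa'): parent n5 fail=1; on 'a' 1 → fail=5;  out {1}∪∅={1}
  n9('bbb'): parent n8 fail=7; on 'b' 7 → fail=8;  out ∅∪∅=∅
  n14('cab'): parent n13 fail=1; on 'b' 1 → fail=21;  out ∅∪∅=∅
  n17('bbc'): parent n8 fail=7; on 'c' 7→0 → fail=12;  out ∅∪∅=∅
  n22('abb'): parent n21 fail=7; on 'b' 7 → fail=8;  out ∅∪∅=∅
  n4('acbc'): parent n3 fail=7; on 'c' 7→0 → fail=12;  out {0}∪∅={0}
  n10('bbba'): parent n9 fail=8; on 'a' 8→7→0 → fail=1;  out ∅∪∅=∅
  n15('cabb'): parent n14 fail=21; on 'b' 21 → fail=22;  out ∅∪∅=∅
  n18('bbcc'): parent n17 fail=12; on 'c' 12→0 → fail=12;  out ∅∪∅=∅
  n23('abba'): parent n22 fail=8; on 'a' 8→7→0 → fail=1;  out {5}∪∅={5}
  n11('bbbac'): parent n10 fail=1; on 'c' 1 → fail=2;  out {2}∪∅={2}
  n16('cabba'): parent n15 fail=22; on 'a' 22 → fail=23;  out {3}∪{5}={3,5}
  n19('bbccc'): parent n18 fail=12; on 'c' 12→0 → fail=12;  out ∅∪∅=∅
  n20('bbccca'): parent n19 fail=12; on 'a' 12 → fail=13;  out {4}∪∅={4}

Scan:
pos 0 'a': at 1
pos 1 'a': at 5
pos 2 'b': at 21 ·f
pos 3 'a': at 1 ·f
pos 4 'b': at 21
pos 5 'a': at 1 ·f
pos 6 'a': at 5
pos 7 'b': at 21 ·f
pos 8 'b': at 22
pos 9 'a': at 23  ** P5@[6:9]
pos 10 'a': at 5 ·f
pos 11 'a': at 6  ** P1@[9:11]
pos 12 'b': at 21 ·f
pos 13 'a': at 1 ·f
pos 14 'a': at 5
pos 15 'a': at 6  ** P1@[13:15]
pos 16 'a': at 6 ·f  ** P1@[14:16]
pos 17 'b': at 21 ·f
pos 18 'b': at 22
pos 19 'b': at 9 ·f
pos 20 'a': at 10
pos 21 'c': at 11  ** P2@[17:21]
pos 22 'a': at 13 ·f
pos 23 'b': at 14
pos 24 'b': at 15
pos 25 'a': at 16  ** P3@[21:25],P5@[22:25]
pos 26 'b': at 21 ·f
pos 27 'b': at 22
pos 28 'b': at 9 ·f
pos 29 'a': at 10
pos 30 'c': at 11  ** P2@[26:30]
pos 31 'b': at 3 ·f
pos 32 'a': at 1 ·f
pos 33 'b': at 21
pos 34 'a': at 1 ·f
pos 35 'a': at 5
pos 36 'a': at 6  ** P1@[34:36]
pos 37 'b': at 21 ·f

Result: [[9,5],[11,1],[15,1],[16,1],[21,2],[25,3],[25,5],[30,2],[36,1]]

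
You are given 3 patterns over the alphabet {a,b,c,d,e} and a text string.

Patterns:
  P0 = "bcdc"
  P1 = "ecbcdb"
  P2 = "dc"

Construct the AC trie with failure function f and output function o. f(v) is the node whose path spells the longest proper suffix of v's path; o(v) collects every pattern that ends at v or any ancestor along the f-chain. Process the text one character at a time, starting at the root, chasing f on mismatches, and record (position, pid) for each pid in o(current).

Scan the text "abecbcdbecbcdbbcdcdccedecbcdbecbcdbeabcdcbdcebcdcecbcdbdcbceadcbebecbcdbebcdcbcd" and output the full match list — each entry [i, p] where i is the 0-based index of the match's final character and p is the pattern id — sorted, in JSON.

Construct AC machine:
Trie (insert patterns):
  n0 'ε': b→1 d→11 e→5
  n1 'b': c→2
  n2 'bc': d→3
  n3 'bcd': c→4
  n4 'bcdc': ·  ←P0
  n5 'e': c→6
  n6 'ec': b→7
  n7 'ecb': c→8
  n8 'ecbc': d→9
  n9 'ecbcd': b→10
  n10 'ecbcdb': ·  ←P1
  n11 'd': c→12
  n12 'dc': ·  ←P2

BFS fail/out derivation:
  n1('b'): parent n0 fail=0; on 'b' 0 → fail=0;  out ∅∪∅=∅
  n5('e'): parent n0 fail=0; on 'e' 0 → fail=0;  out ∅∪∅=∅
  n11('d'): parent n0 fail=0; on 'd' 0 → fail=0;  out ∅∪∅=∅
  n2('bc'): parent n1 fail=0; on 'c' 0 → fail=0;  out ∅∪∅=∅
  n6('ec'): parent n5 fail=0; on 'c' 0 → fail=0;  out ∅∪∅=∅
  n12('dc'): parent n11 fail=0; on 'c' 0 → fail=0;  out {2}∪∅={2}
  n3('bcd'): parent n2 fail=0; on 'd' 0 → fail=11;  out ∅∪∅=∅
  n7('ecb'): parent n6 fail=0; on 'b' 0 → fail=1;  out ∅∪∅=∅
  n4('bcdc'): parent n3 fail=11; on 'c' 11 → fail=12;  out {0}∪{2}={0,2}
  n8('ecbc'): parent n7 fail=1; on 'c' 1 → fail=2;  out ∅∪∅=∅
  n9('ecbcd'): parent n8 fail=2; on 'd' 2 → fail=3;  out ∅∪∅=∅
  n10('ecbcdb'): parent n9 fail=3; on 'b' 3→11→0 → fail=1;  out {1}∪∅={1}

Scan:
[0] read 'a'  n0⇒n0
[1] read 'b'  n0⇒n1
[2] read 'e'  n1⇒n5 ·f
[3] read 'c'  n5⇒n6
[4] read 'b'  n6⇒n7
[5] read 'c'  n7⇒n8
[6] read 'd'  n8⇒n9
[7] read 'b'  n9⇒n10  → match P1@[2:7]
[8] read 'e'  n10⇒n5 ·f
[9] read 'c'  n5⇒n6
[10] read 'b'  n6⇒n7
[11] read 'c'  n7⇒n8
[12] read 'd'  n8⇒n9
[13] read 'b'  n9⇒n10  → match P1@[8:13]
[14] read 'b'  n10⇒n1 ·f
[15] read 'c'  n1⇒n2
[16] read 'd'  n2⇒n3
[17] read 'c'  n3⇒n4  → match P0@[14:17],P2@[16:17]
[18] read 'd'  n4⇒n11 ·f
[19] read 'c'  n11⇒n12  → match P2@[18:19]
[20] read 'c'  n12⇒n0 ·f
[21] read 'e'  n0⇒n5
[22] read 'd'  n5⇒n11 ·f
[23] read 'e'  n11⇒n5 ·f
[24] read 'c'  n5⇒n6
[25] read 'b'  n6⇒n7
[26] read 'c'  n7⇒n8
[27] read 'd'  n8⇒n9
[28] read 'b'  n9⇒n10  → match P1@[23:28]
[29] read 'e'  n10⇒n5 ·f
[30] read 'c'  n5⇒n6
[31] read 'b'  n6⇒n7
[32] read 'c'  n7⇒n8
[33] read 'd'  n8⇒n9
[34] read 'b'  n9⇒n10  → match P1@[29:34]
[35] read 'e'  n10⇒n5 ·f
[36] read 'a'  n5⇒n0 ·f
[37] read 'b'  n0⇒n1
[38] read 'c'  n1⇒n2
[39] read 'd'  n2⇒n3
[40] read 'c'  n3⇒n4  → match P0@[37:40],P2@[39:40]
[41] read 'b'  n4⇒n1 ·f
[42] read 'd'  n1⇒n11 ·f
[43] read 'c'  n11⇒n12  → match P2@[42:43]
[44] read 'e'  n12⇒n5 ·f
[45] read 'b'  n5⇒n1 ·f
[46] read 'c'  n1⇒n2
[47] read 'd'  n2⇒n3
[48] read 'c'  n3⇒n4  → match P0@[45:48],P2@[47:48]
[49] read 'e'  n4⇒n5 ·f
[50] read 'c'  n5⇒n6
[51] read 'b'  n6⇒n7
[52] read 'c'  n7⇒n8
[53] read 'd'  n8⇒n9
[54] read 'b'  n9⇒n10  → match P1@[49:54]
[55] read 'd'  n10⇒n11 ·f
[56] read 'c'  n11⇒n12  → match P2@[55:56]
[57] read 'b'  n12⇒n1 ·f
[58] read 'c'  n1⇒n2
[59] read 'e'  n2⇒n5 ·f
[60] read 'a'  n5⇒n0 ·f
[61] read 'd'  n0⇒n11
[62] read 'c'  n11⇒n12  → match P2@[61:62]
[63] read 'b'  n12⇒n1 ·f
[64] read 'e'  n1⇒n5 ·f
[65] read 'b'  n5⇒n1 ·f
[66] read 'e'  n1⇒n5 ·f
[67] read 'c'  n5⇒n6
[68] read 'b'  n6⇒n7
[69] read 'c'  n7⇒n8
[70] read 'd'  n8⇒n9
[71] read 'b'  n9⇒n10  → match P1@[66:71]
[72] read 'e'  n10⇒n5 ·f
[73] read 'b'  n5⇒n1 ·f
[74] read 'c'  n1⇒n2
[75] read 'd'  n2⇒n3
[76] read 'c'  n3⇒n4  → match P0@[73:76],P2@[75:76]
[77] read 'b'  n4⇒n1 ·f
[78] read 'c'  n1⇒n2
[79] read 'd'  n2⇒n3

All matches (sorted): [[7,1],[13,1],[17,0],[17,2],[19,2],[28,1],[34,1],[40,0],[40,2],[43,2],[48,0],[48,2],[54,1],[56,2],[62,2],[71,1],[76,0],[76,2]]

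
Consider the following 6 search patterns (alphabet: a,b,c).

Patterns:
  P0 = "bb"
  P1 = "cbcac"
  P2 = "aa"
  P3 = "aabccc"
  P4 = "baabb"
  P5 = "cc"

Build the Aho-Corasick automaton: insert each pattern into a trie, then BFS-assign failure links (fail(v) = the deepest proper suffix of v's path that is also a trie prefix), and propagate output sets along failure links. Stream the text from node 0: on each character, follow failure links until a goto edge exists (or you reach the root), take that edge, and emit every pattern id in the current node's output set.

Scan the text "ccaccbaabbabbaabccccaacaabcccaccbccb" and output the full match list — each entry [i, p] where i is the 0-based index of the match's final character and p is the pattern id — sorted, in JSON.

Build:
Trie nodes:
  n0 'ε': a→8 b→1 c→3
  n1 'b': a→14 b→2
  n2 'bb': ·  [P0 ends]
  n3 'c': b→4 c→18
  n4 'cb': c→5
  n5 'cbc': a→6
  n6 'cbca': c→7
  n7 'cbcac': ·  [P1 ends]
  n8 'a': a→9
  n9 'aa': b→10  [P2 ends]
  n10 'aab': c→11
  n11 'aabc': c→12
  n12 'aabcc': c→13
  n13 'aabccc': ·  [P3 ends]
  n14 'ba': a→15
  n15 'baa': b→16
  n16 'baab': b→17
  n17 'baabb': ·  [P4 ends]
  n18 'cc': ·  [P5 ends]

Failure links (BFS by depth):
  n1('b'): parent n0 fail=0; on 'b' 0 → fail=0;  out ∅∪∅=∅
  n3('c'): parent n0 fail=0; on 'c' 0 → fail=0;  out ∅∪∅=∅
  n8('a'): parent n0 fail=0; on 'a' 0 → fail=0;  out ∅∪∅=∅
  n2('bb'): parent n1 fail=0; on 'b' 0 → fail=1;  out {0}∪∅={0}
  n4('cb'): parent n3 fail=0; on 'b' 0 → fail=1;  out ∅∪∅=∅
  n9('aa'): parent n8 fail=0; on 'a' 0 → fail=8;  out {2}∪∅={2}
  n14('ba'): parent n1 fail=0; on 'a' 0 → fail=8;  out ∅∪∅=∅
  n18('cc'): parent n3 fail=0; on 'c' 0 → fail=3;  out {5}∪∅={5}
  n5('cbc'): parent n4 fail=1; on 'c' 1→0 → fail=3;  out ∅∪∅=∅
  n10('aab'): parent n9 fail=8; on 'b' 8→0 → fail=1;  out ∅∪∅=∅
  n15('baa'): parent n14 fail=8; on 'a' 8 → fail=9;  out ∅∪{2}={2}
  n6('cbca'): parent n5 fail=3; on 'a' 3→0 → fail=8;  out ∅∪∅=∅
  n11('aabc'): parent n10 fail=1; on 'c' 1→0 → fail=3;  out ∅∪∅=∅
  n16('baab'): parent n15 fail=9; on 'b' 9 → fail=10;  out ∅∪∅=∅
  n7('cbcac'): parent n6 fail=8; on 'c' 8→0 → fail=3;  out {1}∪∅={1}
  n12('aabcc'): parent n11 fail=3; on 'c' 3 → fail=18;  out ∅∪{5}={5}
  n17('baabb'): parent n16 fail=10; on 'b' 10→1 → fail=2;  out {4}∪{0}={0,4}
  n13('aabccc'): parent n12 fail=18; on 'c' 18→3 → fail=18;  out {3}∪{5}={3,5}

Text stream:
[0] read 'c'  n0⇒n3
[1] read 'c'  n3⇒n18  → match P5@[0:1]
[2] read 'a'  n18⇒n8 (via fail)
[3] read 'c'  n8⇒n3 (via fail)
[4] read 'c'  n3⇒n18  → match P5@[3:4]
[5] read 'b'  n18⇒n4 (via fail)
[6] read 'a'  n4⇒n14 (via fail)
[7] read 'a'  n14⇒n15  → match P2@[6:7]
[8] read 'b'  n15⇒n16
[9] read 'b'  n16⇒n17  → match P0@[8:9],P4@[5:9]
[10] read 'a'  n17⇒n14 (via fail)
[11] read 'b'  n14⇒n1 (via fail)
[12] read 'b'  n1⇒n2  → match P0@[11:12]
[13] read 'a'  n2⇒n14 (via fail)
[14] read 'a'  n14⇒n15  → match P2@[13:14]
[15] read 'b'  n15⇒n16
[16] read 'c'  n16⇒n11 (via fail)
[17] read 'c'  n11⇒n12  → match P5@[16:17]
[18] read 'c'  n12⇒n13  → match P3@[13:18],P5@[17:18]
[19] read 'c'  n13⇒n18 (via fail)  → match P5@[18:19]
[20] read 'a'  n18⇒n8 (via fail)
[21] read 'a'  n8⇒n9  → match P2@[20:21]
[22] read 'c'  n9⇒n3 (via fail)
[23] read 'a'  n3⇒n8 (via fail)
[24] read 'a'  n8⇒n9  → match P2@[23:24]
[25] read 'b'  n9⇒n10
[26] read 'c'  n10⇒n11
[27] read 'c'  n11⇒n12  → match P5@[26:27]
[28] read 'c'  n12⇒n13  → match P3@[23:28],P5@[27:28]
[29] read 'a'  n13⇒n8 (via fail)
[30] read 'c'  n8⇒n3 (via fail)
[31] read 'c'  n3⇒n18  → match P5@[30:31]
[32] read 'b'  n18⇒n4 (via fail)
[33] read 'c'  n4⇒n5
[34] read 'c'  n5⇒n18 (via fail)  → match P5@[33:34]
[35] read 'b'  n18⇒n4 (via fail)

All matches (sorted): [[1,5],[4,5],[7,2],[9,0],[9,4],[12,0],[14,2],[17,5],[18,3],[18,5],[19,5],[21,2],[24,2],[27,5],[28,3],[28,5],[31,5],[34,5]]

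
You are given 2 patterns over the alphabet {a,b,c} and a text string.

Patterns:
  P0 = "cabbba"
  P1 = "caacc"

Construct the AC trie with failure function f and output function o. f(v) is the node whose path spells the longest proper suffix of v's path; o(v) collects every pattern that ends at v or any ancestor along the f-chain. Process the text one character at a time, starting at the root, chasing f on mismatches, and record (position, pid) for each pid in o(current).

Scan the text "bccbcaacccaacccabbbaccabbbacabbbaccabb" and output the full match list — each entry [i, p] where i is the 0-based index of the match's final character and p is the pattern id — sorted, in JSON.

Construct AC machine:
Trie nodes:
  0='ε' goto c→1
  1='c' goto a→2
  2='ca' goto a→7 b→3
  3='cab' goto b→4
  4='cabb' goto b→5
  5='cabbb' goto a→6
  6='cabbba' goto ·  ←P0
  7='caa' goto c→8
  8='caac' goto c→9
  9='caacc' goto ·  ←P1

Failure links (BFS by depth):
  n1('c'): parent n0 fail=0; on 'c' 0 → fail=0;  out ∅∪∅=∅
  n2('ca'): parent n1 fail=0; on 'a' 0 → fail=0;  out ∅∪∅=∅
  n3('cab'): parent n2 fail=0; on 'b' 0 → fail=0;  out ∅∪∅=∅
  n7('caa'): parent n2 fail=0; on 'a' 0 → fail=0;  out ∅∪∅=∅
  n4('cabb'): parent n3 fail=0; on 'b' 0 → fail=0;  out ∅∪∅=∅
  n8('caac'): parent n7 fail=0; on 'c' 0 → fail=1;  out ∅∪∅=∅
  n5('cabbb'): parent n4 fail=0; on 'b' 0 → fail=0;  out ∅∪∅=∅
  n9('caacc'): parent n8 fail=1; on 'c' 1→0 → fail=1;  out {1}∪∅={1}
  n6('cabbba'): parent n5 fail=0; on 'a' 0 → fail=0;  out {0}∪∅={0}

Text stream:
[0] read 'b'  n0⇒n0
[1] read 'c'  n0⇒n1
[2] read 'c'  n1⇒n1 (fail-walked)
[3] read 'b'  n1⇒n0 (fail-walked)
[4] read 'c'  n0⇒n1
[5] read 'a'  n1⇒n2
[6] read 'a'  n2⇒n7
[7] read 'c'  n7⇒n8
[8] read 'c'  n8⇒n9  ** P1@[4:8]
[9] read 'c'  n9⇒n1 (fail-walked)
[10] read 'a'  n1⇒n2
[11] read 'a'  n2⇒n7
[12] read 'c'  n7⇒n8
[13] read 'c'  n8⇒n9  ** P1@[9:13]
[14] read 'c'  n9⇒n1 (fail-walked)
[15] read 'a'  n1⇒n2
[16] read 'b'  n2⇒n3
[17] read 'b'  n3⇒n4
[18] read 'b'  n4⇒n5
[19] read 'a'  n5⇒n6  ** P0@[14:19]
[20] read 'c'  n6⇒n1 (fail-walked)
[21] read 'c'  n1⇒n1 (fail-walked)
[22] read 'a'  n1⇒n2
[23] read 'b'  n2⇒n3
[24] read 'b'  n3⇒n4
[25] read 'b'  n4⇒n5
[26] read 'a'  n5⇒n6  ** P0@[21:26]
[27] read 'c'  n6⇒n1 (fail-walked)
[28] read 'a'  n1⇒n2
[29] read 'b'  n2⇒n3
[30] read 'b'  n3⇒n4
[31] read 'b'  n4⇒n5
[32] read 'a'  n5⇒n6  ** P0@[27:32]
[33] read 'c'  n6⇒n1 (fail-walked)
[34] read 'c'  n1⇒n1 (fail-walked)
[35] read 'a'  n1⇒n2
[36] read 'b'  n2⇒n3
[37] read 'b'  n3⇒n4

Matches: [[8,1],[13,1],[19,0],[26,0],[32,0]]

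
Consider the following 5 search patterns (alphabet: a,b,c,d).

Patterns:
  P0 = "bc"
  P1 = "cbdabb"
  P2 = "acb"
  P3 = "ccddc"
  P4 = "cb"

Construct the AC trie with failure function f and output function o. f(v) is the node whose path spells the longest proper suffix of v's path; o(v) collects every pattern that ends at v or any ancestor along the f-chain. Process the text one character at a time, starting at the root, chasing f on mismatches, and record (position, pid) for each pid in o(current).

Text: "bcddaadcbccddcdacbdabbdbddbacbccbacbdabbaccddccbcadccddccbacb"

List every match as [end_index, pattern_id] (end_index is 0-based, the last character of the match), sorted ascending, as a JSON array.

Build:
Trie nodes:
  0='ε' goto a→9 b→1 c→3
  1='b' goto c→2
  2='bc' goto ·  [P0 ends]
  3='c' goto b→4 c→12
  4='cb' goto d→5  [P4 ends]
  5='cbd' goto a→6
  6='cbda' goto b→7
  7='cbdab' goto b→8
  8='cbdabb' goto ·  [P1 ends]
  9='a' goto c→10
  10='ac' goto b→11
  11='acb' goto ·  [P2 ends]
  12='cc' goto d→13
  13='ccd' goto d→14
  14='ccdd' goto c→15
  15='ccddc' goto ·  [P3 ends]

BFS fail/out derivation:
  n1('b'): parent n0 fail=0; on 'b' 0 → fail=0;  out ∅∪∅=∅
  n3('c'): parent n0 fail=0; on 'c' 0 → fail=0;  out ∅∪∅=∅
  n9('a'): parent n0 fail=0; on 'a' 0 → fail=0;  out ∅∪∅=∅
  n2('bc'): parent n1 fail=0; on 'c' 0 → fail=3;  out {0}∪∅={0}
  n4('cb'): parent n3 fail=0; on 'b' 0 → fail=1;  out {4}∪∅={4}
  n10('ac'): parent n9 fail=0; on 'c' 0 → fail=3;  out ∅∪∅=∅
  n12('cc'): parent n3 fail=0; on 'c' 0 → fail=3;  out ∅∪∅=∅
  n5('cbd'): parent n4 fail=1; on 'd' 1→0 → fail=0;  out ∅∪∅=∅
  n11('acb'): parent n10 fail=3; on 'b' 3 → fail=4;  out {2}∪{4}={2,4}
  n13('ccd'): parent n12 fail=3; on 'd' 3→0 → fail=0;  out ∅∪∅=∅
  n6('cbda'): parent n5 fail=0; on 'a' 0 → fail=9;  out ∅∪∅=∅
  n14('ccdd'): parent n13 fail=0; on 'd' 0 → fail=0;  out ∅∪∅=∅
  n7('cbdab'): parent n6 fail=9; on 'b' 9→0 → fail=1;  out ∅∪∅=∅
  n15('ccddc'): parent n14 fail=0; on 'c' 0 → fail=3;  out {3}∪∅={3}
  n8('cbdabb'): parent n7 fail=1; on 'b' 1→0 → fail=1;  out {1}∪∅={1}

Scan:
i=0 'b': node 0→1
i=1 'c': node 1→2  → match P0@[0:1]
i=2 'd': node 2→0 (via fail)
i=3 'd': node 0→0
i=4 'a': node 0→9
i=5 'a': node 9→9 (via fail)
i=6 'd': node 9→0 (via fail)
i=7 'c': node 0→3
i=8 'b': node 3→4  → match P4@[7:8]
i=9 'c': node 4→2 (via fail)  → match P0@[8:9]
i=10 'c': node 2→12 (via fail)
i=11 'd': node 12→13
i=12 'd': node 13→14
i=13 'c': node 14→15  → match P3@[9:13]
i=14 'd': node 15→0 (via fail)
i=15 'a': node 0→9
i=16 'c': node 9→10
i=17 'b': node 10→11  → match P2@[15:17],P4@[16:17]
i=18 'd': node 11→5 (via fail)
i=19 'a': node 5→6
i=20 'b': node 6→7
i=21 'b': node 7→8  → match P1@[16:21]
i=22 'd': node 8→0 (via fail)
i=23 'b': node 0→1
i=24 'd': node 1→0 (via fail)
i=25 'd': node 0→0
i=26 'b': node 0→1
i=27 'a': node 1→9 (via fail)
i=28 'c': node 9→10
i=29 'b': node 10→11  → match P2@[27:29],P4@[28:29]
i=30 'c': node 11→2 (via fail)  → match P0@[29:30]
i=31 'c': node 2→12 (via fail)
i=32 'b': node 12→4 (via fail)  → match P4@[31:32]
i=33 'a': node 4→9 (via fail)
i=34 'c': node 9→10
i=35 'b': node 10→11  → match P2@[33:35],P4@[34:35]
i=36 'd': node 11→5 (via fail)
i=37 'a': node 5→6
i=38 'b': node 6→7
i=39 'b': node 7→8  → match P1@[34:39]
i=40 'a': node 8→9 (via fail)
i=41 'c': node 9→10
i=42 'c': node 10→12 (via fail)
i=43 'd': node 12→13
i=44 'd': node 13→14
i=45 'c': node 14→15  → match P3@[41:45]
i=46 'c': node 15→12 (via fail)
i=47 'b': node 12→4 (via fail)  → match P4@[46:47]
i=48 'c': node 4→2 (via fail)  → match P0@[47:48]
i=49 'a': node 2→9 (via fail)
i=50 'd': node 9→0 (via fail)
i=51 'c': node 0→3
i=52 'c': node 3→12
i=53 'd': node 12→13
i=54 'd': node 13→14
i=55 'c': node 14→15  → match P3@[51:55]
i=56 'c': node 15→12 (via fail)
i=57 'b': node 12→4 (via fail)  → match P4@[56:57]
i=58 'a': node 4→9 (via fail)
i=59 'c': node 9→10
i=60 'b': node 10→11  → match P2@[58:60],P4@[59:60]

Matches: [[1,0],[8,4],[9,0],[13,3],[17,2],[17,4],[21,1],[29,2],[29,4],[30,0],[32,4],[35,2],[35,4],[39,1],[45,3],[47,4],[48,0],[55,3],[57,4],[60,2],[60,4]]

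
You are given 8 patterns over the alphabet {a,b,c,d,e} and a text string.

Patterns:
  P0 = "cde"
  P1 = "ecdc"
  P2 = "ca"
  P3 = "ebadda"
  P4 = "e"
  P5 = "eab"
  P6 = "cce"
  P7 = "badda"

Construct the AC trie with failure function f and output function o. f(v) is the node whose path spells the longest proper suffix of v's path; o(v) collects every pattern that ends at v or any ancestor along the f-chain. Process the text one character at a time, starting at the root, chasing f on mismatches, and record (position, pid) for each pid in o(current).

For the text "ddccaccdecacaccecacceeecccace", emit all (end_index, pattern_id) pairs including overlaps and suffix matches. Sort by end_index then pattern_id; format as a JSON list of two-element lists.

Build:
Trie (insert patterns):
  n0 'ε': b→18 c→1 e→4
  n1 'c': a→8 c→16 d→2
  n2 'cd': e→3
  n3 'cde': ·  ←P0
  n4 'e': a→14 b→9 c→5  ←P4
  n5 'ec': d→6
  n6 'ecd': c→7
  n7 'ecdc': ·  ←P1
  n8 'ca': ·  ←P2
  n9 'eb': a→10
  n10 'eba': d→11
  n11 'ebad': d→12
  n12 'ebadd': a→13
  n13 'ebadda': ·  ←P3
  n14 'ea': b→15
  n15 'eab': ·  ←P5
  n16 'cc': e→17
  n17 'cce': ·  ←P6
  n18 'b': a→19
  n19 'ba': d→20
  n20 'bad': d→21
  n21 'badd': a→22
  n22 'badda': ·  ←P7

Failure links (BFS by depth):
  n1('c'): parent n0 fail=0; on 'c' 0 → fail=0;  out ∅∪∅=∅
  n4('e'): parent n0 fail=0; on 'e' 0 → fail=0;  out {4}∪∅={4}
  n18('b'): parent n0 fail=0; on 'b' 0 → fail=0;  out ∅∪∅=∅
  n2('cd'): parent n1 fail=0; on 'd' 0 → fail=0;  out ∅∪∅=∅
  n5('ec'): parent n4 fail=0; on 'c' 0 → fail=1;  out ∅∪∅=∅
  n8('ca'): parent n1 fail=0; on 'a' 0 → fail=0;  out {2}∪∅={2}
  n9('eb'): parent n4 fail=0; on 'b' 0 → fail=18;  out ∅∪∅=∅
  n14('ea'): parent n4 fail=0; on 'a' 0 → fail=0;  out ∅∪∅=∅
  n16('cc'): parent n1 fail=0; on 'c' 0 → fail=1;  out ∅∪∅=∅
  n19('ba'): parent n18 fail=0; on 'a' 0 → fail=0;  out ∅∪∅=∅
  n3('cde'): parent n2 fail=0; on 'e' 0 → fail=4;  out {0}∪{4}={0,4}
  n6('ecd'): parent n5 fail=1; on 'd' 1 → fail=2;  out ∅∪∅=∅
  n10('eba'): parent n9 fail=18; on 'a' 18 → fail=19;  out ∅∪∅=∅
  n15('eab'): parent n14 fail=0; on 'b' 0 → fail=18;  out {5}∪∅={5}
  n17('cce'): parent n16 fail=1; on 'e' 1→0 → fail=4;  out {6}∪{4}={4,6}
  n20('bad'): parent n19 fail=0; on 'd' 0 → fail=0;  out ∅∪∅=∅
  n7('ecdc'): parent n6 fail=2; on 'c' 2→0 → fail=1;  out {1}∪∅={1}
  n11('ebad'): parent n10 fail=19; on 'd' 19 → fail=20;  out ∅∪∅=∅
  n21('badd'): parent n20 fail=0; on 'd' 0 → fail=0;  out ∅∪∅=∅
  n12('ebadd'): parent n11 fail=20; on 'd' 20 → fail=21;  out ∅∪∅=∅
  n22('badda'): parent n21 fail=0; on 'a' 0 → fail=0;  out {7}∪∅={7}
  n13('ebadda'): parent n12 fail=21; on 'a' 21 → fail=22;  out {3}∪{7}={3,7}

Scan:
pos 0 'd': at 0
pos 1 'd': at 0
pos 2 'c': at 1
pos 3 'c': at 16
pos 4 'a': at 8 ·f  → match P2@[3:4]
pos 5 'c': at 1 ·f
pos 6 'c': at 16
pos 7 'd': at 2 ·f
pos 8 'e': at 3  → match P0@[6:8],P4@[8:8]
pos 9 'c': at 5 ·f
pos 10 'a': at 8 ·f  → match P2@[9:10]
pos 11 'c': at 1 ·f
pos 12 'a': at 8  → match P2@[11:12]
pos 13 'c': at 1 ·f
pos 14 'c': at 16
pos 15 'e': at 17  → match P4@[15:15],P6@[13:15]
pos 16 'c': at 5 ·f
pos 17 'a': at 8 ·f  → match P2@[16:17]
pos 18 'c': at 1 ·f
pos 19 'c': at 16
pos 20 'e': at 17  → match P4@[20:20],P6@[18:20]
pos 21 'e': at 4 ·f  → match P4@[21:21]
pos 22 'e': at 4 ·f  → match P4@[22:22]
pos 23 'c': at 5
pos 24 'c': at 16 ·f
pos 25 'c': at 16 ·f
pos 26 'a': at 8 ·f  → match P2@[25:26]
pos 27 'c': at 1 ·f
pos 28 'e': at 4 ·f  → match P4@[28:28]

Result: [[4,2],[8,0],[8,4],[10,2],[12,2],[15,4],[15,6],[17,2],[20,4],[20,6],[21,4],[22,4],[26,2],[28,4]]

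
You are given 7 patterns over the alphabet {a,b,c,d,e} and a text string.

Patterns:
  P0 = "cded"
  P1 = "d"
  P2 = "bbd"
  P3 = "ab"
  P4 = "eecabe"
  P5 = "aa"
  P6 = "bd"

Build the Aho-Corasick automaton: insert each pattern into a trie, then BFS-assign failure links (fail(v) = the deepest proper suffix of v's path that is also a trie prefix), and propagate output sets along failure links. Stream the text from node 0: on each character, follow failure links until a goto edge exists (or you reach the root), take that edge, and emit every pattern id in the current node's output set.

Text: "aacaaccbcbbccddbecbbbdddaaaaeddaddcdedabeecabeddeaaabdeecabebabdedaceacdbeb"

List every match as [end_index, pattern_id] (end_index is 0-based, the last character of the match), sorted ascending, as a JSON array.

Build:
Trie nodes:
  n0 'ε': a→9 b→6 c→1 d→5 e→11
  n1 'c': d→2
  n2 'cd': e→3
  n3 'cde': d→4
  n4 'cded': ·  ←P0
  n5 'd': ·  ←P1
  n6 'b': b→7 d→18
  n7 'bb': d→8
  n8 'bbd': ·  ←P2
  n9 'a': a→17 b→10
  n10 'ab': ·  ←P3
  n11 'e': e→12
  n12 'ee': c→13
  n13 'eec': a→14
  n14 'eeca': b→15
  n15 'eecab': e→16
  n16 'eecabe': ·  ←P4
  n17 'aa': ·  ←P5
  n18 'bd': ·  ←P6

Failure links (BFS by depth):
  fail(1) 'c': from fail(0)=0 chase 'c': 0 ⇒ 0;  out=∅∪out(0)=∅
  fail(5) 'd': from fail(0)=0 chase 'd': 0 ⇒ 0;  out={1}∪out(0)={1}
  fail(6) 'b': from fail(0)=0 chase 'b': 0 ⇒ 0;  out=∅∪out(0)=∅
  fail(9) 'a': from fail(0)=0 chase 'a': 0 ⇒ 0;  out=∅∪out(0)=∅
  fail(11) 'e': from fail(0)=0 chase 'e': 0 ⇒ 0;  out=∅∪out(0)=∅
  fail(2) 'cd': from fail(1)=0 chase 'd': 0 ⇒ 5;  out=∅∪out(5)={1}
  fail(7) 'bb': from fail(6)=0 chase 'b': 0 ⇒ 6;  out=∅∪out(6)=∅
  fail(10) 'ab': from fail(9)=0 chase 'b': 0 ⇒ 6;  out={3}∪out(6)={3}
  fail(12) 'ee': from fail(11)=0 chase 'e': 0 ⇒ 11;  out=∅∪out(11)=∅
  fail(17) 'aa': from fail(9)=0 chase 'a': 0 ⇒ 9;  out={5}∪out(9)={5}
  fail(18) 'bd': from fail(6)=0 chase 'd': 0 ⇒ 5;  out={6}∪out(5)={1,6}
  fail(3) 'cde': from fail(2)=5 chase 'e': 5→0 ⇒ 11;  out=∅∪out(11)=∅
  fail(8) 'bbd': from fail(7)=6 chase 'd': 6 ⇒ 18;  out={2}∪out(18)={1,2,6}
  fail(13) 'eec': from fail(12)=11 chase 'c': 11→0 ⇒ 1;  out=∅∪out(1)=∅
  fail(4) 'cded': from fail(3)=11 chase 'd': 11→0 ⇒ 5;  out={0}∪out(5)={0,1}
  fail(14) 'eeca': from fail(13)=1 chase 'a': 1→0 ⇒ 9;  out=∅∪out(9)=∅
  fail(15) 'eecab': from fail(14)=9 chase 'b': 9 ⇒ 10;  out=∅∪out(10)={3}
  fail(16) 'eecabe': from fail(15)=10 chase 'e': 10→6→0 ⇒ 11;  out={4}∪out(11)={4}

Run:
i=0 'a': node 0→9
i=1 'a': node 9→17  emit P5@[0:1]
i=2 'c': node 17→1 (fail-walked)
i=3 'a': node 1→9 (fail-walked)
i=4 'a': node 9→17  emit P5@[3:4]
i=5 'c': node 17→1 (fail-walked)
i=6 'c': node 1→1 (fail-walked)
i=7 'b': node 1→6 (fail-walked)
i=8 'c': node 6→1 (fail-walked)
i=9 'b': node 1→6 (fail-walked)
i=10 'b': node 6→7
i=11 'c': node 7→1 (fail-walked)
i=12 'c': node 1→1 (fail-walked)
i=13 'd': node 1→2  emit P1@[13:13]
i=14 'd': node 2→5 (fail-walked)  emit P1@[14:14]
i=15 'b': node 5→6 (fail-walked)
i=16 'e': node 6→11 (fail-walked)
i=17 'c': node 11→1 (fail-walked)
i=18 'b': node 1→6 (fail-walked)
i=19 'b': node 6→7
i=20 'b': node 7→7 (fail-walked)
i=21 'd': node 7→8  emit P1@[21:21],P2@[19:21],P6@[20:21]
i=22 'd': node 8→5 (fail-walked)  emit P1@[22:22]
i=23 'd': node 5→5 (fail-walked)  emit P1@[23:23]
i=24 'a': node 5→9 (fail-walked)
i=25 'a': node 9→17  emit P5@[24:25]
i=26 'a': node 17→17 (fail-walked)  emit P5@[25:26]
i=27 'a': node 17→17 (fail-walked)  emit P5@[26:27]
i=28 'e': node 17→11 (fail-walked)
i=29 'd': node 11→5 (fail-walked)  emit P1@[29:29]
i=30 'd': node 5→5 (fail-walked)  emit P1@[30:30]
i=31 'a': node 5→9 (fail-walked)
i=32 'd': node 9→5 (fail-walked)  emit P1@[32:32]
i=33 'd': node 5→5 (fail-walked)  emit P1@[33:33]
i=34 'c': node 5→1 (fail-walked)
i=35 'd': node 1→2  emit P1@[35:35]
i=36 'e': node 2→3
i=37 'd': node 3→4  emit P0@[34:37],P1@[37:37]
i=38 'a': node 4→9 (fail-walked)
i=39 'b': node 9→10  emit P3@[38:39]
i=40 'e': node 10→11 (fail-walked)
i=41 'e': node 11→12
i=42 'c': node 12→13
i=43 'a': node 13→14
i=44 'b': node 14→15  emit P3@[43:44]
i=45 'e': node 15→16  emit P4@[40:45]
i=46 'd': node 16→5 (fail-walked)  emit P1@[46:46]
i=47 'd': node 5→5 (fail-walked)  emit P1@[47:47]
i=48 'e': node 5→11 (fail-walked)
i=49 'a': node 11→9 (fail-walked)
i=50 'a': node 9→17  emit P5@[49:50]
i=51 'a': node 17→17 (fail-walked)  emit P5@[50:51]
i=52 'b': node 17→10 (fail-walked)  emit P3@[51:52]
i=53 'd': node 10→18 (fail-walked)  emit P1@[53:53],P6@[52:53]
i=54 'e': node 18→11 (fail-walked)
i=55 'e': node 11→12
i=56 'c': node 12→13
i=57 'a': node 13→14
i=58 'b': node 14→15  emit P3@[57:58]
i=59 'e': node 15→16  emit P4@[54:59]
i=60 'b': node 16→6 (fail-walked)
i=61 'a': node 6→9 (fail-walked)
i=62 'b': node 9→10  emit P3@[61:62]
i=63 'd': node 10→18 (fail-walked)  emit P1@[63:63],P6@[62:63]
i=64 'e': node 18→11 (fail-walked)
i=65 'd': node 11→5 (fail-walked)  emit P1@[65:65]
i=66 'a': node 5→9 (fail-walked)
i=67 'c': node 9→1 (fail-walked)
i=68 'e': node 1→11 (fail-walked)
i=69 'a': node 11→9 (fail-walked)
i=70 'c': node 9→1 (fail-walked)
i=71 'd': node 1→2  emit P1@[71:71]
i=72 'b': node 2→6 (fail-walked)
i=73 'e': node 6→11 (fail-walked)
i=74 'b': node 11→6 (fail-walked)

Result: [[1,5],[4,5],[13,1],[14,1],[21,1],[21,2],[21,6],[22,1],[23,1],[25,5],[26,5],[27,5],[29,1],[30,1],[32,1],[33,1],[35,1],[37,0],[37,1],[39,3],[44,3],[45,4],[46,1],[47,1],[50,5],[51,5],[52,3],[53,1],[53,6],[58,3],[59,4],[62,3],[63,1],[63,6],[65,1],[71,1]]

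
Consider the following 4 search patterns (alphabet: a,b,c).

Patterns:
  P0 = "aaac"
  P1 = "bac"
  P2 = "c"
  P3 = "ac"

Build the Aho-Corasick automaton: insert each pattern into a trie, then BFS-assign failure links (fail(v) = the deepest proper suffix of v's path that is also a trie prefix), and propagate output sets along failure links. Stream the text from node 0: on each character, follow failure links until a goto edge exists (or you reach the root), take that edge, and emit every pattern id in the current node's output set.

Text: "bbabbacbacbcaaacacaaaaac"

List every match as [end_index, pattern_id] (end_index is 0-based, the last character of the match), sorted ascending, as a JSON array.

Build:
Trie nodes:
  0='ε' goto a→1 b→5 c→8
  1='a' goto a→2 c→9
  2='aa' goto a→3
  3='aaa' goto c→4
  4='aaac' goto ·  ←P0
  5='b' goto a→6
  6='ba' goto c→7
  7='bac' goto ·  ←P1
  8='c' goto ·  ←P2
  9='ac' goto ·  ←P3

Failure links (BFS by depth):
  n1('a'): parent n0 fail=0; on 'a' 0 → fail=0;  out ∅∪∅=∅
  n5('b'): parent n0 fail=0; on 'b' 0 → fail=0;  out ∅∪∅=∅
  n8('c'): parent n0 fail=0; on 'c' 0 → fail=0;  out {2}∪∅={2}
  n2('aa'): parent n1 fail=0; on 'a' 0 → fail=1;  out ∅∪∅=∅
  n6('ba'): parent n5 fail=0; on 'a' 0 → fail=1;  out ∅∪∅=∅
  n9('ac'): parent n1 fail=0; on 'c' 0 → fail=8;  out {3}∪{2}={2,3}
  n3('aaa'): parent n2 fail=1; on 'a' 1 → fail=2;  out ∅∪∅=∅
  n7('bac'): parent n6 fail=1; on 'c' 1 → fail=9;  out {1}∪{2,3}={1,2,3}
  n4('aaac'): parent n3 fail=2; on 'c' 2→1 → fail=9;  out {0}∪{2,3}={0,2,3}

Scan:
i=0 'b': node 0→5
i=1 'b': node 5→5 ·f
i=2 'a': node 5→6
i=3 'b': node 6→5 ·f
i=4 'b': node 5→5 ·f
i=5 'a': node 5→6
i=6 'c': node 6→7  emit P1@[4:6],P2@[6:6],P3@[5:6]
i=7 'b': node 7→5 ·f
i=8 'a': node 5→6
i=9 'c': node 6→7  emit P1@[7:9],P2@[9:9],P3@[8:9]
i=10 'b': node 7→5 ·f
i=11 'c': node 5→8 ·f  emit P2@[11:11]
i=12 'a': node 8→1 ·f
i=13 'a': node 1→2
i=14 'a': node 2→3
i=15 'c': node 3→4  emit P0@[12:15],P2@[15:15],P3@[14:15]
i=16 'a': node 4→1 ·f
i=17 'c': node 1→9  emit P2@[17:17],P3@[16:17]
i=18 'a': node 9→1 ·f
i=19 'a': node 1→2
i=20 'a': node 2→3
i=21 'a': node 3→3 ·f
i=22 'a': node 3→3 ·f
i=23 'c': node 3→4  emit P0@[20:23],P2@[23:23],P3@[22:23]

Result: [[6,1],[6,2],[6,3],[9,1],[9,2],[9,3],[11,2],[15,0],[15,2],[15,3],[17,2],[17,3],[23,0],[23,2],[23,3]]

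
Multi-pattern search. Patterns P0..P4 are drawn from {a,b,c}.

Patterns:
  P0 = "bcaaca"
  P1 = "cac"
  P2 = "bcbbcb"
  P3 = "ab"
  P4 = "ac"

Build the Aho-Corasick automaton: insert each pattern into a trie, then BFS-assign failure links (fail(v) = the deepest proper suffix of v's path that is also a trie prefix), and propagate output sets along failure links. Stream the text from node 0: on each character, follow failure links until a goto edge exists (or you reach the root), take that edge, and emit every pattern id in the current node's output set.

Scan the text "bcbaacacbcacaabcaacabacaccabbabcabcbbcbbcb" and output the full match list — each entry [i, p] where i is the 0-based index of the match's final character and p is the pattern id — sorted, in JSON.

Build automaton:
Trie (insert patterns):
  0='ε' goto a→14 b→1 c→7
  1='b' goto c→2
  2='bc' goto a→3 b→10
  3='bca' goto a→4
  4='bcaa' goto c→5
  5='bcaac' goto a→6
  6='bcaaca' goto ·  ←P0
  7='c' goto a→8
  8='ca' goto c→9
  9='cac' goto ·  ←P1
  10='bcb' goto b→11
  11='bcbb' goto c→12
  12='bcbbc' goto b→13
  13='bcbbcb' goto ·  ←P2
  14='a' goto b→15 c→16
  15='ab' goto ·  ←P3
  16='ac' goto ·  ←P4

Failure links (BFS by depth):
  n1('b'): parent n0 fail=0; on 'b' 0 → fail=0;  out ∅∪∅=∅
  n7('c'): parent n0 fail=0; on 'c' 0 → fail=0;  out ∅∪∅=∅
  n14('a'): parent n0 fail=0; on 'a' 0 → fail=0;  out ∅∪∅=∅
  n2('bc'): parent n1 fail=0; on 'c' 0 → fail=7;  out ∅∪∅=∅
  n8('ca'): parent n7 fail=0; on 'a' 0 → fail=14;  out ∅∪∅=∅
  n15('ab'): parent n14 fail=0; on 'b' 0 → fail=1;  out {3}∪∅={3}
  n16('ac'): parent n14 fail=0; on 'c' 0 → fail=7;  out {4}∪∅={4}
  n3('bca'): parent n2 fail=7; on 'a' 7 → fail=8;  out ∅∪∅=∅
  n9('cac'): parent n8 fail=14; on 'c' 14 → fail=16;  out {1}∪{4}={1,4}
  n10('bcb'): parent n2 fail=7; on 'b' 7→0 → fail=1;  out ∅∪∅=∅
  n4('bcaa'): parent n3 fail=8; on 'a' 8→14→0 → fail=14;  out ∅∪∅=∅
  n11('bcbb'): parent n10 fail=1; on 'b' 1→0 → fail=1;  out ∅∪∅=∅
  n5('bcaac'): parent n4 fail=14; on 'c' 14 → fail=16;  out ∅∪{4}={4}
  n12('bcbbc'): parent n11 fail=1; on 'c' 1 → fail=2;  out ∅∪∅=∅
  n6('bcaaca'): parent n5 fail=16; on 'a' 16→7 → fail=8;  out {0}∪∅={0}
  n13('bcbbcb'): parent n12 fail=2; on 'b' 2 → fail=10;  out {2}∪∅={2}

Scan:
i=0 'b': node 0→1
i=1 'c': node 1→2
i=2 'b': node 2→10
i=3 'a': node 10→14 (fail-walked)
i=4 'a': node 14→14 (fail-walked)
i=5 'c': node 14→16  → match P4@[4:5]
i=6 'a': node 16→8 (fail-walked)
i=7 'c': node 8→9  → match P1@[5:7],P4@[6:7]
i=8 'b': node 9→1 (fail-walked)
i=9 'c': node 1→2
i=10 'a': node 2→3
i=11 'c': node 3→9 (fail-walked)  → match P1@[9:11],P4@[10:11]
i=12 'a': node 9→8 (fail-walked)
i=13 'a': node 8→14 (fail-walked)
i=14 'b': node 14→15  → match P3@[13:14]
i=15 'c': node 15→2 (fail-walked)
i=16 'a': node 2→3
i=17 'a': node 3→4
i=18 'c': node 4→5  → match P4@[17:18]
i=19 'a': node 5→6  → match P0@[14:19]
i=20 'b': node 6→15 (fail-walked)  → match P3@[19:20]
i=21 'a': node 15→14 (fail-walked)
i=22 'c': node 14→16  → match P4@[21:22]
i=23 'a': node 16→8 (fail-walked)
i=24 'c': node 8→9  → match P1@[22:24],P4@[23:24]
i=25 'c': node 9→7 (fail-walked)
i=26 'a': node 7→8
i=27 'b': node 8→15 (fail-walked)  → match P3@[26:27]
i=28 'b': node 15→1 (fail-walked)
i=29 'a': node 1→14 (fail-walked)
i=30 'b': node 14→15  → match P3@[29:30]
i=31 'c': node 15→2 (fail-walked)
i=32 'a': node 2→3
i=33 'b': node 3→15 (fail-walked)  → match P3@[32:33]
i=34 'c': node 15→2 (fail-walked)
i=35 'b': node 2→10
i=36 'b': node 10→11
i=37 'c': node 11→12
i=38 'b': node 12→13  → match P2@[33:38]
i=39 'b': node 13→11 (fail-walked)
i=40 'c': node 11→12
i=41 'b': node 12→13  → match P2@[36:41]

Matches: [[5,4],[7,1],[7,4],[11,1],[11,4],[14,3],[18,4],[19,0],[20,3],[22,4],[24,1],[24,4],[27,3],[30,3],[33,3],[38,2],[41,2]]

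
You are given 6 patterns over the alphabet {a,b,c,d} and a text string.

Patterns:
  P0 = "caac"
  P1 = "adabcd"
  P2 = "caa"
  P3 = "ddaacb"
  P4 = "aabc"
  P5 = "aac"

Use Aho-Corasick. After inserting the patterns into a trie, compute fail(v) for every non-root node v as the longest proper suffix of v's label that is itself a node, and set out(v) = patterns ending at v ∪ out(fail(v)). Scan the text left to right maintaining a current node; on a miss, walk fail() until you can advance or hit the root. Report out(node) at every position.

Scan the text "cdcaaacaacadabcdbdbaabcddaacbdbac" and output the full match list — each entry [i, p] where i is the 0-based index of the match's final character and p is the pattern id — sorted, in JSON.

Build:
Trie (insert patterns):
  0='ε' goto a→5 c→1 d→11
  1='c' goto a→2
  2='ca' goto a→3
  3='caa' goto c→4  [P2 ends]
  4='caac' goto ·  [P0 ends]
  5='a' goto a→17 d→6
  6='ad' goto a→7
  7='ada' goto b→8
  8='adab' goto c→9
  9='adabc' goto d→10
  10='adabcd' goto ·  [P1 ends]
  11='d' goto d→12
  12='dd' goto a→13
  13='dda' goto a→14
  14='ddaa' goto c→15
  15='ddaac' goto b→16
  16='ddaacb' goto ·  [P3 ends]
  17='aa' goto b→18 c→20
  18='aab' goto c→19
  19='aabc' goto ·  [P4 ends]
  20='aac' goto ·  [P5 ends]

Failure links (BFS by depth):
  n1('c'): parent n0 fail=0; on 'c' 0 → fail=0;  out ∅∪∅=∅
  n5('a'): parent n0 fail=0; on 'a' 0 → fail=0;  out ∅∪∅=∅
  n11('d'): parent n0 fail=0; on 'd' 0 → fail=0;  out ∅∪∅=∅
  n2('ca'): parent n1 fail=0; on 'a' 0 → fail=5;  out ∅∪∅=∅
  n6('ad'): parent n5 fail=0; on 'd' 0 → fail=11;  out ∅∪∅=∅
  n12('dd'): parent n11 fail=0; on 'd' 0 → fail=11;  out ∅∪∅=∅
  n17('aa'): parent n5 fail=0; on 'a' 0 → fail=5;  out ∅∪∅=∅
  n3('caa'): parent n2 fail=5; on 'a' 5 → fail=17;  out {2}∪∅={2}
  n7('ada'): parent n6 fail=11; on 'a' 11→0 → fail=5;  out ∅∪∅=∅
  n13('dda'): parent n12 fail=11; on 'a' 11→0 → fail=5;  out ∅∪∅=∅
  n18('aab'): parent n17 fail=5; on 'b' 5→0 → fail=0;  out ∅∪∅=∅
  n20('aac'): parent n17 fail=5; on 'c' 5→0 → fail=1;  out {5}∪∅={5}
  n4('caac'): parent n3 fail=17; on 'c' 17 → fail=20;  out {0}∪{5}={0,5}
  n8('adab'): parent n7 fail=5; on 'b' 5→0 → fail=0;  out ∅∪∅=∅
  n14('ddaa'): parent n13 fail=5; on 'a' 5 → fail=17;  out ∅∪∅=∅
  n19('aabc'): parent n18 fail=0; on 'c' 0 → fail=1;  out {4}∪∅={4}
  n9('adabc'): parent n8 fail=0; on 'c' 0 → fail=1;  out ∅∪∅=∅
  n15('ddaac'): parent n14 fail=17; on 'c' 17 → fail=20;  out ∅∪{5}={5}
  n10('adabcd'): parent n9 fail=1; on 'd' 1→0 → fail=11;  out {1}∪∅={1}
  n16('ddaacb'): parent n15 fail=20; on 'b' 20→1→0 → fail=0;  out {3}∪∅={3}

Run:
pos 0 'c': at 1
pos 1 'd': at 11 (fail-walked)
pos 2 'c': at 1 (fail-walked)
pos 3 'a': at 2
pos 4 'a': at 3  → match P2@[2:4]
pos 5 'a': at 17 (fail-walked)
pos 6 'c': at 20  → match P5@[4:6]
pos 7 'a': at 2 (fail-walked)
pos 8 'a': at 3  → match P2@[6:8]
pos 9 'c': at 4  → match P0@[6:9],P5@[7:9]
pos 10 'a': at 2 (fail-walked)
pos 11 'd': at 6 (fail-walked)
pos 12 'a': at 7
pos 13 'b': at 8
pos 14 'c': at 9
pos 15 'd': at 10  → match P1@[10:15]
pos 16 'b': at 0 (fail-walked)
pos 17 'd': at 11
pos 18 'b': at 0 (fail-walked)
pos 19 'a': at 5
pos 20 'a': at 17
pos 21 'b': at 18
pos 22 'c': at 19  → match P4@[19:22]
pos 23 'd': at 11 (fail-walked)
pos 24 'd': at 12
pos 25 'a': at 13
pos 26 'a': at 14
pos 27 'c': at 15  → match P5@[25:27]
pos 28 'b': at 16  → match P3@[23:28]
pos 29 'd': at 11 (fail-walked)
pos 30 'b': at 0 (fail-walked)
pos 31 'a': at 5
pos 32 'c': at 1 (fail-walked)

Matches: [[4,2],[6,5],[8,2],[9,0],[9,5],[15,1],[22,4],[27,5],[28,3]]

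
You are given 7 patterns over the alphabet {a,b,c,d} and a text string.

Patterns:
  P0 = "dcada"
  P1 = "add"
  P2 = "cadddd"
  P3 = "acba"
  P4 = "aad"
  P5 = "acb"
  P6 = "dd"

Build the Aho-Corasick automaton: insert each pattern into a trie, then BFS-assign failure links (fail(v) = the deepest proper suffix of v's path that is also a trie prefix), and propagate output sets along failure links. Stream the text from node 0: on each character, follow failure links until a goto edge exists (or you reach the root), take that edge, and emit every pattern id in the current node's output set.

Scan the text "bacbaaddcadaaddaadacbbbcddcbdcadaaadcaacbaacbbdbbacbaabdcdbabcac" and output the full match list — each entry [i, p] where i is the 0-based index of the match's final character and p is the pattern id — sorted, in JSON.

Construct AC machine:
Trie (insert patterns):
  0='ε' goto a→6 c→9 d→1
  1='d' goto c→2 d→20
  2='dc' goto a→3
  3='dca' goto d→4
  4='dcad' goto a→5
  5='dcada' goto ·  ←P0
  6='a' goto a→18 c→15 d→7
  7='ad' goto d→8
  8='add' goto ·  ←P1
  9='c' goto a→10
  10='ca' goto d→11
  11='cad' goto d→12
  12='cadd' goto d→13
  13='caddd' goto d→14
  14='cadddd' goto ·  ←P2
  15='ac' goto b→16
  16='acb' goto a→17  ←P5
  17='acba' goto ·  ←P3
  18='aa' goto d→19
  19='aad' goto ·  ←P4
  20='dd' goto ·  ←P6

Failure links (BFS by depth):
  fail(1) 'd': from fail(0)=0 chase 'd': 0 ⇒ 0;  out=∅∪out(0)=∅
  fail(6) 'a': from fail(0)=0 chase 'a': 0 ⇒ 0;  out=∅∪out(0)=∅
  fail(9) 'c': from fail(0)=0 chase 'c': 0 ⇒ 0;  out=∅∪out(0)=∅
  fail(2) 'dc': from fail(1)=0 chase 'c': 0 ⇒ 9;  out=∅∪out(9)=∅
  fail(7) 'ad': from fail(6)=0 chase 'd': 0 ⇒ 1;  out=∅∪out(1)=∅
  fail(10) 'ca': from fail(9)=0 chase 'a': 0 ⇒ 6;  out=∅∪out(6)=∅
  fail(15) 'ac': from fail(6)=0 chase 'c': 0 ⇒ 9;  out=∅∪out(9)=∅
  fail(18) 'aa': from fail(6)=0 chase 'a': 0 ⇒ 6;  out=∅∪out(6)=∅
  fail(20) 'dd': from fail(1)=0 chase 'd': 0 ⇒ 1;  out={6}∪out(1)={6}
  fail(3) 'dca': from fail(2)=9 chase 'a': 9 ⇒ 10;  out=∅∪out(10)=∅
  fail(8) 'add': from fail(7)=1 chase 'd': 1 ⇒ 20;  out={1}∪out(20)={1,6}
  fail(11) 'cad': from fail(10)=6 chase 'd': 6 ⇒ 7;  out=∅∪out(7)=∅
  fail(16) 'acb': from fail(15)=9 chase 'b': 9→0 ⇒ 0;  out={5}∪out(0)={5}
  fail(19) 'aad': from fail(18)=6 chase 'd': 6 ⇒ 7;  out={4}∪out(7)={4}
  fail(4) 'dcad': from fail(3)=10 chase 'd': 10 ⇒ 11;  out=∅∪out(11)=∅
  fail(12) 'cadd': from fail(11)=7 chase 'd': 7 ⇒ 8;  out=∅∪out(8)={1,6}
  fail(17) 'acba': from fail(16)=0 chase 'a': 0 ⇒ 6;  out={3}∪out(6)={3}
  fail(5) 'dcada': from fail(4)=11 chase 'a': 11→7→1→0 ⇒ 6;  out={0}∪out(6)={0}
  fail(13) 'caddd': from fail(12)=8 chase 'd': 8→20→1 ⇒ 20;  out=∅∪out(20)={6}
  fail(14) 'cadddd': from fail(13)=20 chase 'd': 20→1 ⇒ 20;  out={2}∪out(20)={2,6}

Run:
[0] read 'b'  n0⇒n0
[1] read 'a'  n0⇒n6
[2] read 'c'  n6⇒n15
[3] read 'b'  n15⇒n16  emit P5@[1:3]
[4] read 'a'  n16⇒n17  emit P3@[1:4]
[5] read 'a'  n17⇒n18 ·f
[6] read 'd'  n18⇒n19  emit P4@[4:6]
[7] read 'd'  n19⇒n8 ·f  emit P1@[5:7],P6@[6:7]
[8] read 'c'  n8⇒n2 ·f
[9] read 'a'  n2⇒n3
[10] read 'd'  n3⇒n4
[11] read 'a'  n4⇒n5  emit P0@[7:11]
[12] read 'a'  n5⇒n18 ·f
[13] read 'd'  n18⇒n19  emit P4@[11:13]
[14] read 'd'  n19⇒n8 ·f  emit P1@[12:14],P6@[13:14]
[15] read 'a'  n8⇒n6 ·f
[16] read 'a'  n6⇒n18
[17] read 'd'  n18⇒n19  emit P4@[15:17]
[18] read 'a'  n19⇒n6 ·f
[19] read 'c'  n6⇒n15
[20] read 'b'  n15⇒n16  emit P5@[18:20]
[21] read 'b'  n16⇒n0 ·f
[22] read 'b'  n0⇒n0
[23] read 'c'  n0⇒n9
[24] read 'd'  n9⇒n1 ·f
[25] read 'd'  n1⇒n20  emit P6@[24:25]
[26] read 'c'  n20⇒n2 ·f
[27] read 'b'  n2⇒n0 ·f
[28] read 'd'  n0⇒n1
[29] read 'c'  n1⇒n2
[30] read 'a'  n2⇒n3
[31] read 'd'  n3⇒n4
[32] read 'a'  n4⇒n5  emit P0@[28:32]
[33] read 'a'  n5⇒n18 ·f
[34] read 'a'  n18⇒n18 ·f
[35] read 'd'  n18⇒n19  emit P4@[33:35]
[36] read 'c'  n19⇒n2 ·f
[37] read 'a'  n2⇒n3
[38] read 'a'  n3⇒n18 ·f
[39] read 'c'  n18⇒n15 ·f
[40] read 'b'  n15⇒n16  emit P5@[38:40]
[41] read 'a'  n16⇒n17  emit P3@[38:41]
[42] read 'a'  n17⇒n18 ·f
[43] read 'c'  n18⇒n15 ·f
[44] read 'b'  n15⇒n16  emit P5@[42:44]
[45] read 'b'  n16⇒n0 ·f
[46] read 'd'  n0⇒n1
[47] read 'b'  n1⇒n0 ·f
[48] read 'b'  n0⇒n0
[49] read 'a'  n0⇒n6
[50] read 'c'  n6⇒n15
[51] read 'b'  n15⇒n16  emit P5@[49:51]
[52] read 'a'  n16⇒n17  emit P3@[49:52]
[53] read 'a'  n17⇒n18 ·f
[54] read 'b'  n18⇒n0 ·f
[55] read 'd'  n0⇒n1
[56] read 'c'  n1⇒n2
[57] read 'd'  n2⇒n1 ·f
[58] read 'b'  n1⇒n0 ·f
[59] read 'a'  n0⇒n6
[60] read 'b'  n6⇒n0 ·f
[61] read 'c'  n0⇒n9
[62] read 'a'  n9⇒n10
[63] read 'c'  n10⇒n15 ·f

All matches (sorted): [[3,5],[4,3],[6,4],[7,1],[7,6],[11,0],[13,4],[14,1],[14,6],[17,4],[20,5],[25,6],[32,0],[35,4],[40,5],[41,3],[44,5],[51,5],[52,3]]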